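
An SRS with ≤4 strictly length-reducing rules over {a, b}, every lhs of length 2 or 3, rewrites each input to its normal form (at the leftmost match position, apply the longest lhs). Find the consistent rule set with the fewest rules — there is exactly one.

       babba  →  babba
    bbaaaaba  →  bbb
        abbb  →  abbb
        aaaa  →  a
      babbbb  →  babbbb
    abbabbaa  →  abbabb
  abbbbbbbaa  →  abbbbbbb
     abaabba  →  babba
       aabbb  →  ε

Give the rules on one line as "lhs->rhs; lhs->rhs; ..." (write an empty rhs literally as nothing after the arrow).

aa->; aaa->; aab->aa; aba->b

  | babba
  | bbaaaaba => bbaba => bbb
  | abbb
  | aaaa => a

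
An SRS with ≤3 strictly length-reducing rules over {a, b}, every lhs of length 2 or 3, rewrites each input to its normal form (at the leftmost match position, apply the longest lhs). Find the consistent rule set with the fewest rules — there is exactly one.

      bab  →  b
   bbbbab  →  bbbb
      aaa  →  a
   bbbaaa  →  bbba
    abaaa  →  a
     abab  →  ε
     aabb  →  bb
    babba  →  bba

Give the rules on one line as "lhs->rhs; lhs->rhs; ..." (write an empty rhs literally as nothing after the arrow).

  | bab => b
  | bbbbab => bbbb
  | aaa => a
  | bbbaaa => bbba

aa->; ab->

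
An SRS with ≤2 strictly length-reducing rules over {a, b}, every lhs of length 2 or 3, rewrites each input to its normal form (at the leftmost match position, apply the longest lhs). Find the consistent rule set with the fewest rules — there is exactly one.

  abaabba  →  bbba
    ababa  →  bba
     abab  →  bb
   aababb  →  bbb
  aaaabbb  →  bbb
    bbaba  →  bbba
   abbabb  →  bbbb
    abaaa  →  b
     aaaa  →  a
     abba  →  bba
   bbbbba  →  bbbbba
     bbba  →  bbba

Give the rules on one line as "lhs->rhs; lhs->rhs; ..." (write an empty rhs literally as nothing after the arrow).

aaa->; ab->b

  | abaabba => baabba => babba => bbba
  | ababa => baba => bba
  | abab => bab => bb
  | aababb => ababb => babb => bbb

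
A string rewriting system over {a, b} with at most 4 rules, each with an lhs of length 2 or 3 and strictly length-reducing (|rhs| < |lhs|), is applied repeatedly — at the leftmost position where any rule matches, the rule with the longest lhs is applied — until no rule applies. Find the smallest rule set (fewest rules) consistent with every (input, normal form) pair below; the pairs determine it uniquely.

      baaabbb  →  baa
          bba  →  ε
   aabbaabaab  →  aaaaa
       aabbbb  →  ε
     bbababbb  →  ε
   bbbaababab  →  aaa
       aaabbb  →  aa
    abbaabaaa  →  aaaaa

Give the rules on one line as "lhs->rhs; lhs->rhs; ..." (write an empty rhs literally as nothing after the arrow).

ab->a; abb->; bab->a; bba->

  | baaabbb => baab => baa
  | bba => ε
  | aabbaabaab => aaabaab => aaaaab => aaaaa
  | aabbbb => abb => ε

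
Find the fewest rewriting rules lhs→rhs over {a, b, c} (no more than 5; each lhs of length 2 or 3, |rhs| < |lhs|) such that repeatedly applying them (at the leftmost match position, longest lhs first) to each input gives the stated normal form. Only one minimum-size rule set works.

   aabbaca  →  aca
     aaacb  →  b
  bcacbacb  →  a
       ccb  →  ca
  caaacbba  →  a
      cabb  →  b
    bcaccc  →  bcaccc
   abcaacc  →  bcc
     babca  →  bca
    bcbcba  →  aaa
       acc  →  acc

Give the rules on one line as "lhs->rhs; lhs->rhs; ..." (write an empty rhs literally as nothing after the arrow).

aac->; ab->b; ba->a; cb->a

  | aabbaca => abbaca => bbaca => baca => aca
  | aaacb => ab => b
  | bcacbacb => bcaaacb => bcab => bcb => ba => a
  | ccb => ca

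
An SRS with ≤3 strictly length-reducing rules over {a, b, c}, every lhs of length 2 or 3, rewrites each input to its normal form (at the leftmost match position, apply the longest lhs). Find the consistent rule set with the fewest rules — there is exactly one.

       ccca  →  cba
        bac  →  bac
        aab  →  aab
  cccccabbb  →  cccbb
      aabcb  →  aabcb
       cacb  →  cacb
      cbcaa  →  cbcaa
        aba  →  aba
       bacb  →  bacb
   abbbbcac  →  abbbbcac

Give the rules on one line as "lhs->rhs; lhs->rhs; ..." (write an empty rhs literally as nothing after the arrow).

  | ccca => cba
  | bac
  | aab
  | cccccabbb => cccbabbb => cccbb

bab->; cca->ba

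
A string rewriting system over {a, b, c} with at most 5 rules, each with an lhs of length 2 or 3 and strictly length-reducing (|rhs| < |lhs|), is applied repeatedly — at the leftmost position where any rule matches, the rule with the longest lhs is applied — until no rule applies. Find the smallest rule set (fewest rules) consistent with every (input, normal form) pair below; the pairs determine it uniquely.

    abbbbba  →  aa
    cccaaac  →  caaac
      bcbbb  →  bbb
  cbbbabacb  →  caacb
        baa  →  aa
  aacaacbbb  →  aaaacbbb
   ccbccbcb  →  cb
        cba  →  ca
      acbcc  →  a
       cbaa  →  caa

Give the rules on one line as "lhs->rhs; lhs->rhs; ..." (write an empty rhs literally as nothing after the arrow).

  | abbbbba => abbbba => abbba => abba => aba => aa
  | cccaaac => caaac
  | bcbbb => bbb
  | cbbbabacb => cbbabacb => cbabacb => cabacb => caacb

aca->aa; ba->a; bc->; cc->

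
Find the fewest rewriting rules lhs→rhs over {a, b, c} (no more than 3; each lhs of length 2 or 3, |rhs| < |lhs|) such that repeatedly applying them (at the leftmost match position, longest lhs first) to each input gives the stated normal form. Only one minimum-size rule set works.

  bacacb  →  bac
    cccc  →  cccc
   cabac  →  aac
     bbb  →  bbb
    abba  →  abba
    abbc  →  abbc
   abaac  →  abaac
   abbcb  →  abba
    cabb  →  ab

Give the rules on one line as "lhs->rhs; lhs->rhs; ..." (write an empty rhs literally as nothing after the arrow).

  | bacacb => baccb => baca => bac
  | cccc
  | cabac => cbac => aac
  | bbb

ca->c; cb->a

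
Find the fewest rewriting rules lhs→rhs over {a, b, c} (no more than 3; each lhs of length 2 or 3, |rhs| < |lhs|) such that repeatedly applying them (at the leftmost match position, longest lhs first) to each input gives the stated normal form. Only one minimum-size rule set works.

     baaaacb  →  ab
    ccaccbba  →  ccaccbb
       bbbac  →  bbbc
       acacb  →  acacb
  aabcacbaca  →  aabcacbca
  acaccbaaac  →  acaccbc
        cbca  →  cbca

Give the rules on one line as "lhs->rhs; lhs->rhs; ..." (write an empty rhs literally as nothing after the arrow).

ba->b; bcb->ab

  | baaaacb => baaacb => baacb => bacb => bcb => ab
  | ccaccbba => ccaccbb
  | bbbac => bbbc
  | acacb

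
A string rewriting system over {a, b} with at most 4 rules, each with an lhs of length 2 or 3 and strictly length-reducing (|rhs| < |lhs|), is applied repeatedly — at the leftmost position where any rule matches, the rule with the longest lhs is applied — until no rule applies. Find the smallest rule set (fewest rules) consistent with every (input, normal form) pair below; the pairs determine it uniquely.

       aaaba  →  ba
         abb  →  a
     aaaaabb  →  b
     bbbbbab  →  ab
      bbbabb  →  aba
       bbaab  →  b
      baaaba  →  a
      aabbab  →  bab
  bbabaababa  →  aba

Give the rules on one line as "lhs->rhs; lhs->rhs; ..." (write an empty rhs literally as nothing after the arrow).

  | aaaba => ba
  | abb => aa => a
  | aaaaabb => aabb => b
  | bbbbbab => abbbab => aabab => ab

aa->a; aaa->; aab->; bb->a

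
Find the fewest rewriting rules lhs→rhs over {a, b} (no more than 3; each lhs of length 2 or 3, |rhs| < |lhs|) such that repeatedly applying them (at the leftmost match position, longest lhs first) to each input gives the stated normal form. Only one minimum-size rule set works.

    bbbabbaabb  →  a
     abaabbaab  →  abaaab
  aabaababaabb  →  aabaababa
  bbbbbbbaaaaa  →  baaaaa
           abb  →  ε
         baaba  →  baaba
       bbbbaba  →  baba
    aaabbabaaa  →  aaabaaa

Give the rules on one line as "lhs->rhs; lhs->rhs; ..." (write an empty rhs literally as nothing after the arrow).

abb->; bbb->

  | bbbabbaabb => abbaabb => aabb => a
  | abaabbaab => abaaab
  | aabaababaabb => aabaababa
  | bbbbbbbaaaaa => bbbbaaaaa => baaaaa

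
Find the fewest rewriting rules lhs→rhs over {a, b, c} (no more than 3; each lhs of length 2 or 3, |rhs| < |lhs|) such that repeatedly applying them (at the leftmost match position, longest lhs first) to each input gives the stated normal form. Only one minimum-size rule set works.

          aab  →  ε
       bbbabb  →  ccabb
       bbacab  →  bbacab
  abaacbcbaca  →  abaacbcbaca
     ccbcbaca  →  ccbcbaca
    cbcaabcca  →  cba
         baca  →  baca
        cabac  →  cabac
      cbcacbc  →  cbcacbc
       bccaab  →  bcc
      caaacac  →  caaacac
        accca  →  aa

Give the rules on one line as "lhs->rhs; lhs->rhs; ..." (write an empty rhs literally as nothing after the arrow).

  | aab => ε
  | bbbabb => ccabb
  | bbacab
  | abaacbcbaca

aab->; bbb->cc; ccc->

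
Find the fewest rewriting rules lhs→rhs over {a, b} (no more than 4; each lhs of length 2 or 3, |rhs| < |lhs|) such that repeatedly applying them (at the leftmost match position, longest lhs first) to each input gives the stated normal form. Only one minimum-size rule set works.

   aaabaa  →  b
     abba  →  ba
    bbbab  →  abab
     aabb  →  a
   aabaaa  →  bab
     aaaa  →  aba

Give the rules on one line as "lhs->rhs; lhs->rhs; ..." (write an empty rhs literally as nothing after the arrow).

  | aaabaa => abbaa => baa => b
  | abba => ba
  | bbbab => abab
  | aabb => bb => a

aa->; aaa->ab; abb->b; bb->a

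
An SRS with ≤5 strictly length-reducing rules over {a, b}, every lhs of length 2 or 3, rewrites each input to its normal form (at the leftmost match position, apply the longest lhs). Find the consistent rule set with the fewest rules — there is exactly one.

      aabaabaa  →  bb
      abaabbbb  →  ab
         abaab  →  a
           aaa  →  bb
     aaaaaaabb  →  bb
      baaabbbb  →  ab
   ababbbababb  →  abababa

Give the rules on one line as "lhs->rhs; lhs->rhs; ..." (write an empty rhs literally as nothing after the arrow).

aa->; aaa->bb; abb->a; bbb->ab

  | aabaabaa => baabaa => bbaa => bb
  | abaabbbb => abbbbb => abbb => ab
  | abaab => abb => a
  | aaa => bb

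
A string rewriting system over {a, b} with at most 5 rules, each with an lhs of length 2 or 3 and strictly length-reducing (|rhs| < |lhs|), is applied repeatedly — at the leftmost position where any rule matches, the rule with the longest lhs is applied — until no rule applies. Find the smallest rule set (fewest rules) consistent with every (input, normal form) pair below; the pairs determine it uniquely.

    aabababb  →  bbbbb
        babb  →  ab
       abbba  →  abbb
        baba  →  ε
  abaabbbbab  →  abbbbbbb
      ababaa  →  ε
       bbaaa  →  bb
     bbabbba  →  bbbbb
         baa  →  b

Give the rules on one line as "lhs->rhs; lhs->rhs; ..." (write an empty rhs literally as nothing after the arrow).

aa->; aab->bb; bab->a; bba->bb

  | aabababb => bbababb => bbbabb => bbbbb
  | babb => ab
  | abbba => abbb
  | baba => aa => ε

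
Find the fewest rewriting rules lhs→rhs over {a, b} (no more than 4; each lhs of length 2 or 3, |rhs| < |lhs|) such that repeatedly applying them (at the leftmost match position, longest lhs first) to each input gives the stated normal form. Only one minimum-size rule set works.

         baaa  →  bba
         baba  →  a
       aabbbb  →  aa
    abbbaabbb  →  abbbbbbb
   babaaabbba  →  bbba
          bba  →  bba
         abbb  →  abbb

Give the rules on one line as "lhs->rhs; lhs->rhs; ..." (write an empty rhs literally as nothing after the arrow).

  | baaa => bba
  | baba => a
  | aabbbb => aabbb => aabb => aab => aa
  | abbbaabbb => abbbbbbb

aaa->; aab->aa; baa->bb; bab->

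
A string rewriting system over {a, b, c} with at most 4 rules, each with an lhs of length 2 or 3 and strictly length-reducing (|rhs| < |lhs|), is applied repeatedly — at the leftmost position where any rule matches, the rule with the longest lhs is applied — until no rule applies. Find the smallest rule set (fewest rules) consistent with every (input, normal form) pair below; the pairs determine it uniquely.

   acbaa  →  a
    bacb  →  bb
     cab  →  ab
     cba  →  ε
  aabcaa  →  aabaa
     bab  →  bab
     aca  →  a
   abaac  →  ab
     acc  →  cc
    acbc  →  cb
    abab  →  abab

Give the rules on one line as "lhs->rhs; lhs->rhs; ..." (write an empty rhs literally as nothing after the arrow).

  | acbaa => cbaa => a
  | bacb => bcb => bb
  | cab => ab
  | cba => ε

ac->c; bc->b; ca->a; cba->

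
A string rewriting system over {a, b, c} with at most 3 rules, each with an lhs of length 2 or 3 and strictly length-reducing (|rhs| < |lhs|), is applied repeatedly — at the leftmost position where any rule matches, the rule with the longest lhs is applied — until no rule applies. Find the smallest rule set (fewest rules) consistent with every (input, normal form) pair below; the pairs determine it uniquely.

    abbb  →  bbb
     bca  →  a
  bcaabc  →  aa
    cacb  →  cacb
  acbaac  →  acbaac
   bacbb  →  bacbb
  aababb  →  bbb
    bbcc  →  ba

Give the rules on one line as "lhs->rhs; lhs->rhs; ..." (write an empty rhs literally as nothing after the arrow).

  | abbb => bbb
  | bca => a
  | bcaabc => aabc => aa
  | cacb

abb->bb; bc->; bcc->a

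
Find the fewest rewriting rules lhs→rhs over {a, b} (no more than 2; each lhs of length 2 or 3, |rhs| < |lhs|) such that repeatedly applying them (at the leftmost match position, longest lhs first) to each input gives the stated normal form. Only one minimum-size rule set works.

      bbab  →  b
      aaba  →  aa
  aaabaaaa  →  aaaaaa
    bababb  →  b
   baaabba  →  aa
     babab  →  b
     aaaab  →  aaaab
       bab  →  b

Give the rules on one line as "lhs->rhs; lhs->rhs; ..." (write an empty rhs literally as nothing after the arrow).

  | bbab => bab => b
  | aaba => aa
  | aaabaaaa => aaaaaa
  | bababb => babb => bb => b

ba->; bb->b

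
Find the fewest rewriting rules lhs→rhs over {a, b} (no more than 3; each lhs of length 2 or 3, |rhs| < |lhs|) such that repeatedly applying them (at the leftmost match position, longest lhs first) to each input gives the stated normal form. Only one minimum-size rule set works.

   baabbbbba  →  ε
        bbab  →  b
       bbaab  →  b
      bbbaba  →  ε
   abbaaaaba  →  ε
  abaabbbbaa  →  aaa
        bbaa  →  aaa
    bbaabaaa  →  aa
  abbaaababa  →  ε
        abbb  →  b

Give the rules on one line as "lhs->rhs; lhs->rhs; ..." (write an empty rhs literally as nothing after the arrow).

  | baabbbbba => abbbbba => bbbbba => abbba => bbba => aba => ba => ε
  | bbab => aab => ab => b
  | bbaab => aaab => aab => ab => b
  | bbbaba => ababa => baba => ba => ε

ab->b; ba->; bb->a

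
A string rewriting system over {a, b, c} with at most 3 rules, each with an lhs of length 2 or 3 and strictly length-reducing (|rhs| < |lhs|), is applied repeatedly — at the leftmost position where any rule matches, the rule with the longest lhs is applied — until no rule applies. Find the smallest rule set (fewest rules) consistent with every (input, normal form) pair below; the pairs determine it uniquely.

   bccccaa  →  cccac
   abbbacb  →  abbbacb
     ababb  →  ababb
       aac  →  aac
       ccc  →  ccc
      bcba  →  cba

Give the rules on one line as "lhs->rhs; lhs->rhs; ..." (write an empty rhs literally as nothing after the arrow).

bc->c; caa->ac

  | bccccaa => ccccaa => cccac
  | abbbacb
  | ababb
  | aac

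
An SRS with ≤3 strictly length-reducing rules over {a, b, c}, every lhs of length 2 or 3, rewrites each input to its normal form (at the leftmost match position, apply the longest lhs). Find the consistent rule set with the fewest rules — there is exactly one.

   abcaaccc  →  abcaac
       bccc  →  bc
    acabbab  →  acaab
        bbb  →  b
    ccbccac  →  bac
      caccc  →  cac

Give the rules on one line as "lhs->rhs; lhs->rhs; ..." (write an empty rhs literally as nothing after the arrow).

  | abcaaccc => abcaac
  | bccc => bc
  | acabbab => acaab
  | bbb => b

bb->; cc->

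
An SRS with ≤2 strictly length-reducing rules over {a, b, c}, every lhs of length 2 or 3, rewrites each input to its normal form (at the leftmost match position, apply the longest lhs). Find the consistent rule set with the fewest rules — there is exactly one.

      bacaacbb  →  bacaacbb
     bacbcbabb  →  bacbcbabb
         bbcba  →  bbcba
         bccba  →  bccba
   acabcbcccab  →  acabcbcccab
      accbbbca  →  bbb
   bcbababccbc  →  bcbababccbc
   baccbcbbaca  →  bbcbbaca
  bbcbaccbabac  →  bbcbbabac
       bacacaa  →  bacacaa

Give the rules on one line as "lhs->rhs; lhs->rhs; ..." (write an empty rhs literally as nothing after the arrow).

acc->; bca->b

  | bacaacbb
  | bacbcbabb
  | bbcba
  | bccba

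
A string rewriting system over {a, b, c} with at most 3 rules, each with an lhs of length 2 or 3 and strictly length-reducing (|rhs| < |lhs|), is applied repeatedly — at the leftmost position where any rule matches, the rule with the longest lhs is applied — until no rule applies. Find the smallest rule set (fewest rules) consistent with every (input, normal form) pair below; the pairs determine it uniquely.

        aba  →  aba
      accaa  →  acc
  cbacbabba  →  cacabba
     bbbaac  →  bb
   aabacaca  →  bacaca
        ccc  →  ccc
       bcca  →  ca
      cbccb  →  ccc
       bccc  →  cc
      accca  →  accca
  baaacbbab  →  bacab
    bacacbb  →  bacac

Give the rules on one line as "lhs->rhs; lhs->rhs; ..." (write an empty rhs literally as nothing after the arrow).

  | aba
  | accaa => acc
  | cbacbabba => cacbabba => cacabba
  | bbbaac => bbbc => bb

aa->; bc->; cb->c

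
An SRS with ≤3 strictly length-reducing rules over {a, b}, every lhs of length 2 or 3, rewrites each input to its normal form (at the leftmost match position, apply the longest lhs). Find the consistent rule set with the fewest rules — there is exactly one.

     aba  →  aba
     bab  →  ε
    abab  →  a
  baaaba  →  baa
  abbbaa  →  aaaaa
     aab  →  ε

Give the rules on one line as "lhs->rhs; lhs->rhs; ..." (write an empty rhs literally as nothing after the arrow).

aab->; bab->; bbb->aa

  | aba
  | bab => ε
  | abab => a
  | baaaba => baa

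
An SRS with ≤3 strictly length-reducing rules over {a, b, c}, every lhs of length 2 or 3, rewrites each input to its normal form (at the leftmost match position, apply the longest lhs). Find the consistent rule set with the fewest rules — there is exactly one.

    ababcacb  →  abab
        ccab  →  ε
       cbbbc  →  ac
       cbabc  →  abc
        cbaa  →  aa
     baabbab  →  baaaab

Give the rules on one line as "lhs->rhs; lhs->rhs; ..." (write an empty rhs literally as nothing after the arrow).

bb->a; ca->; cb->

  | ababcacb => ababcb => abab
  | ccab => cb => ε
  | cbbbc => bbc => ac
  | cbabc => abc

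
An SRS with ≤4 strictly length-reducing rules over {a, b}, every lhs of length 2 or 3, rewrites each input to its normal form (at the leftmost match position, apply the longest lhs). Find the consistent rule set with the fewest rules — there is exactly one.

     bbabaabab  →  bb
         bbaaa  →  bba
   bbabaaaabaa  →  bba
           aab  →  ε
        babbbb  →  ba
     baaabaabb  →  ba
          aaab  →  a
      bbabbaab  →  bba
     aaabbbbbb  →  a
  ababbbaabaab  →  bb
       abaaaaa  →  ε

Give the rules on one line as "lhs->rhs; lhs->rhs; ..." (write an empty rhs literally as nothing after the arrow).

aa->; aab->; ab->a

  | bbabaabab => bbaaabab => bbabab => bbaab => bb
  | bbaaa => bba
  | bbabaaaabaa => bbaaaaabaa => bbaaabaa => bbabaa => bbaaa => bba
  | aab => ε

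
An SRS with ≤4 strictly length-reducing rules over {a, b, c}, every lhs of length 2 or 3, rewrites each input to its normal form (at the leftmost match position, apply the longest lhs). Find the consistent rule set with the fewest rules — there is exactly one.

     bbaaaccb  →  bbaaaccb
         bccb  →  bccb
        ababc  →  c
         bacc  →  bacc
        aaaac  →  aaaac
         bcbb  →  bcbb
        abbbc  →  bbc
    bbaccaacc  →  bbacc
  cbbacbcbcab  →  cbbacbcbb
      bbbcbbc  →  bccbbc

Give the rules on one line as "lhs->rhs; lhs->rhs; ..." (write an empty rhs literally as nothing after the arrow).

ab->; bbb->bc; ca->

  | bbaaaccb
  | bccb
  | ababc => abc => c
  | bacc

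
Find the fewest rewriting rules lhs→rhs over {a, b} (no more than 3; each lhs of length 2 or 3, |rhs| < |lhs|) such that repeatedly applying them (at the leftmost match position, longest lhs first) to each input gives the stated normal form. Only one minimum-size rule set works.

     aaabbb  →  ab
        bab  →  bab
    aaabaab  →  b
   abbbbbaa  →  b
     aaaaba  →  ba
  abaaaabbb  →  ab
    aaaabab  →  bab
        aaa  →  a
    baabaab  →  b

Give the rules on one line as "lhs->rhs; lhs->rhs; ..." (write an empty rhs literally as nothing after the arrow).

aa->; baa->ab; bb->b

  | aaabbb => abbb => abb => ab
  | bab
  | aaabaab => abaab => aabb => bb => b
  | abbbbbaa => abbbbaa => abbbaa => abbaa => abaa => aab => b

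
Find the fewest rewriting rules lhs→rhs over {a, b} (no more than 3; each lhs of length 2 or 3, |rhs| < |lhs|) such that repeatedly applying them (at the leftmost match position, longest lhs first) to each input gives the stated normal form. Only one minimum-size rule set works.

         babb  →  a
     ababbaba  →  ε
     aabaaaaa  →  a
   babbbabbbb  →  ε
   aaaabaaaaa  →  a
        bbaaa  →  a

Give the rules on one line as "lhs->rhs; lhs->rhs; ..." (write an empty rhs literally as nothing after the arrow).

  | babb => abb => a
  | ababbaba => aabbaba => bbaba => aba => aa => ε
  | aabaaaaa => baaaaa => aaaaa => aaa => a
  | babbbabbbb => abbbabbbb => ababbbb => aabbbb => bbbb => bb => ε

aa->; ba->a; bb->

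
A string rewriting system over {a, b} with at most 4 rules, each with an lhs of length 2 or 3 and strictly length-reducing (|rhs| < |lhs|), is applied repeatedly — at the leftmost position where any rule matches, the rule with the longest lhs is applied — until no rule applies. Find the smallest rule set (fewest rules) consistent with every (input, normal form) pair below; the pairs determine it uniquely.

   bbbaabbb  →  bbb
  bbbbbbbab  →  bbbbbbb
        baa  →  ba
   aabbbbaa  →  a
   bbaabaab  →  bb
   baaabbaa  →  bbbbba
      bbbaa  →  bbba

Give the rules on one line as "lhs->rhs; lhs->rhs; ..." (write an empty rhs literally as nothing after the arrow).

  | bbbaabbb => bbbabbb => bbbabb => bbbab => bbb
  | bbbbbbbab => bbbbbbb
  | baa => ba
  | aabbbbaa => abbbbaa => abbbaa => abbaa => abaa => aa => a

aa->a; aaa->bb; ab->; abb->ab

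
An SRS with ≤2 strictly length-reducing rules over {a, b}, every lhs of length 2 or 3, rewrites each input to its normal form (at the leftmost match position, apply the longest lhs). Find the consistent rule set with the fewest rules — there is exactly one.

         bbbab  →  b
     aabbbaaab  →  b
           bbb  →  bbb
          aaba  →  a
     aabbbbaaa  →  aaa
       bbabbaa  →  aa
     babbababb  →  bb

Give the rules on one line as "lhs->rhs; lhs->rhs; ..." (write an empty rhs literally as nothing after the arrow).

  | bbbab => bbab => bab => ab => b
  | aabbbaaab => abbbaaab => bbbaaab => bbaaab => baaab => aaab => aab => ab => b
  | bbb
  | aaba => aba => ba => a

ab->b; ba->a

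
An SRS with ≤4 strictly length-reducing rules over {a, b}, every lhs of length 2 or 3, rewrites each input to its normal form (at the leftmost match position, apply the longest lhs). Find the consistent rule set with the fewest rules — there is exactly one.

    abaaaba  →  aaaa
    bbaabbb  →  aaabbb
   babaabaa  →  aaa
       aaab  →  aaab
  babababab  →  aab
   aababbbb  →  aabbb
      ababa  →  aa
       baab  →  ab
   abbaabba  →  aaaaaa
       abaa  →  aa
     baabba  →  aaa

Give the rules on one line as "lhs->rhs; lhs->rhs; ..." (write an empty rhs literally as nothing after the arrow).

ba->a; baa->a; bab->; bba->aa

  | abaaaba => aaaba => aaaa
  | bbaabbb => aaabbb
  | babaabaa => aabaa => aaa
  | aaab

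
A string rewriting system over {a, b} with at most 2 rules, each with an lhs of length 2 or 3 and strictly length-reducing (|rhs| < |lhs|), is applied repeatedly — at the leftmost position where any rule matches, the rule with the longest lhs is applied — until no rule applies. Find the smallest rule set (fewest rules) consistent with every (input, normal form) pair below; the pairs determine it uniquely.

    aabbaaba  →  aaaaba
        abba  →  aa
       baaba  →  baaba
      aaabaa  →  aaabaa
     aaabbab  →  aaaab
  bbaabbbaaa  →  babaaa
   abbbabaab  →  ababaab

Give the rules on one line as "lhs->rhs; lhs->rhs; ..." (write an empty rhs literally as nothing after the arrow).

abb->a; bba->b

  | aabbaaba => aaaaba
  | abba => aa
  | baaba
  | aaabaa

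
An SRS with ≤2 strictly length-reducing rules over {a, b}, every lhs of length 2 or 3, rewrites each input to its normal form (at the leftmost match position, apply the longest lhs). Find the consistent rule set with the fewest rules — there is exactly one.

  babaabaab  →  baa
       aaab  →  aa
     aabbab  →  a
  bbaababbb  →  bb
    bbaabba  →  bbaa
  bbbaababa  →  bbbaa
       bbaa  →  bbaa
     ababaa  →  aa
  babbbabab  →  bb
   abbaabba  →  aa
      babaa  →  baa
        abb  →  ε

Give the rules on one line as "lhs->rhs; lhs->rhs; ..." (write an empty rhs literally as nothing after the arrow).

  | babaabaab => baabaab => baaab => baa
  | aaab => aa
  | aabbab => aab => a
  | bbaababbb => bbaabbb => bbab => bb

ab->; abb->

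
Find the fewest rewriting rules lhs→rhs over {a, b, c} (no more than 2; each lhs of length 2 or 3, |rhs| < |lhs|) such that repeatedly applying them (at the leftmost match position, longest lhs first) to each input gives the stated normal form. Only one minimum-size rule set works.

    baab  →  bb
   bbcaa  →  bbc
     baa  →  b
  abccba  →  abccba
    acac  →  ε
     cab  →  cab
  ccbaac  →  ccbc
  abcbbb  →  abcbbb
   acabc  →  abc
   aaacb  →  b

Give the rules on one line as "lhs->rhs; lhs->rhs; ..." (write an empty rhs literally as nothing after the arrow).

aa->; ac->

  | baab => bb
  | bbcaa => bbc
  | baa => b
  | abccba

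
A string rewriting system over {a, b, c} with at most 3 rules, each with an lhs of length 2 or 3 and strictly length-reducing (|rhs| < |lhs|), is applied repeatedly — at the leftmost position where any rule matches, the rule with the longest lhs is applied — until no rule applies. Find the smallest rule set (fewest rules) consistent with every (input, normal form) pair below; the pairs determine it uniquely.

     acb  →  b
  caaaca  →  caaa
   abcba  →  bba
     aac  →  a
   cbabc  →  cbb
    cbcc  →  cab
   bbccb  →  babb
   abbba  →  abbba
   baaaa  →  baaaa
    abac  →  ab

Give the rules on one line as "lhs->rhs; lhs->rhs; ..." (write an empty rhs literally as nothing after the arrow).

  | acb => b
  | caaaca => caaa
  | abcba => bba
  | aac => a

abc->b; ac->; bcc->ab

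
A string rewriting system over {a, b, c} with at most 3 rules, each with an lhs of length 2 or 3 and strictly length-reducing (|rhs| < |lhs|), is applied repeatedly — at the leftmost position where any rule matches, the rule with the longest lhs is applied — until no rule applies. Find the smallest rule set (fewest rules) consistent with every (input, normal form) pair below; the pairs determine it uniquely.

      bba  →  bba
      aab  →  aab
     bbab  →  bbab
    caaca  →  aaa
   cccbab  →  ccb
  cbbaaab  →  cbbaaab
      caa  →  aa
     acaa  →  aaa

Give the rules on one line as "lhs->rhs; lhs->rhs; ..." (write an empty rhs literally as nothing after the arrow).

ca->a; cba->

  | bba
  | aab
  | bbab
  | caaca => aaca => aaa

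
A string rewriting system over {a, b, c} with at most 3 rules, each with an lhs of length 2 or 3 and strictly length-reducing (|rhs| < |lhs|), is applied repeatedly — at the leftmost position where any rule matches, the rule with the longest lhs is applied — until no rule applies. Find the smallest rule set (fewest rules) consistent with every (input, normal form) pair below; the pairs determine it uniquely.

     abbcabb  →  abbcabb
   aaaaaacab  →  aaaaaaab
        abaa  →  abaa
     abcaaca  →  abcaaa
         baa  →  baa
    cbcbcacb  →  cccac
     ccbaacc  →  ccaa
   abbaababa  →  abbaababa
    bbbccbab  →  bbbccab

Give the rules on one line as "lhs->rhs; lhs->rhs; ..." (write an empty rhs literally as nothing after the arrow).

aac->aa; cb->c

  | abbcabb
  | aaaaaacab => aaaaaaab
  | abaa
  | abcaaca => abcaaa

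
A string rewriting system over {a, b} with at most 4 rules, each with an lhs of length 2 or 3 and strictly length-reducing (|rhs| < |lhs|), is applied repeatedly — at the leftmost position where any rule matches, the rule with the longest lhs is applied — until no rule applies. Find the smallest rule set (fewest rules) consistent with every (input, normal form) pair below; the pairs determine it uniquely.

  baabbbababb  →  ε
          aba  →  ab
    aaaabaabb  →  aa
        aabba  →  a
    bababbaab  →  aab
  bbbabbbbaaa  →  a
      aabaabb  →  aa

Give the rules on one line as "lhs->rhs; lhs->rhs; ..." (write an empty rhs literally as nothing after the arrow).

aaa->a; ba->b; bab->b; bb->

  | baabbbababb => babbbababb => bbbababb => bababb => babb => bb => ε
  | aba => ab
  | aaaabaabb => aabaabb => aababb => aabb => aa
  | aabba => aaa => a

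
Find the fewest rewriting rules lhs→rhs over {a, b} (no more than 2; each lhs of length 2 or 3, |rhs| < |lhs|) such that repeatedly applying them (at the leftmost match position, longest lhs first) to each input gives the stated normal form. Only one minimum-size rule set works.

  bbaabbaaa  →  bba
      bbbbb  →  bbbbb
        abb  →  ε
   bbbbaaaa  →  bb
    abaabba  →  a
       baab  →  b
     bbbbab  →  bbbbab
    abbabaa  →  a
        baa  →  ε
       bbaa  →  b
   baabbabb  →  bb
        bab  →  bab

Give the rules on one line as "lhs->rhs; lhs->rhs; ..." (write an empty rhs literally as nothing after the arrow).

abb->; baa->

  | bbaabbaaa => bbbaaa => bba
  | bbbbb
  | abb => ε
  | bbbbaaaa => bbbaa => bb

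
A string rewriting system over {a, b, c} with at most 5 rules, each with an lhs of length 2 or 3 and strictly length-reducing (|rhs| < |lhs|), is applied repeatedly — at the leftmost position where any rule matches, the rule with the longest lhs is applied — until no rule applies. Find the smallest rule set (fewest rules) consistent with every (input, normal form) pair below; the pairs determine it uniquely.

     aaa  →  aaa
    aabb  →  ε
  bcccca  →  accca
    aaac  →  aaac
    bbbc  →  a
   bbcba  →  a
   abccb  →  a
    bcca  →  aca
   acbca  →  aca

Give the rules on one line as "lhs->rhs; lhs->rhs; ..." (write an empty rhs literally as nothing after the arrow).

  | aaa
  | aabb => abb => bb => ε
  | bcccca => accca
  | aaac

ab->b; bb->; bc->a; cb->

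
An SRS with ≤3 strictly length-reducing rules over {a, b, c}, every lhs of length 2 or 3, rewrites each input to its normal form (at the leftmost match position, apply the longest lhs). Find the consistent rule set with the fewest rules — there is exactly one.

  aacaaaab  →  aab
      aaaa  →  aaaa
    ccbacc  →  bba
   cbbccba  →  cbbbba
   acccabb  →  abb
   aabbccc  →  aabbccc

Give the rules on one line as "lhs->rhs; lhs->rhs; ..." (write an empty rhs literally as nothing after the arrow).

ac->a; aca->ac; ccb->bb

  | aacaaaab => aacaaab => aacaab => aacab => aacb => aab
  | aaaa
  | ccbacc => bbacc => bbac => bba
  | cbbccba => cbbbba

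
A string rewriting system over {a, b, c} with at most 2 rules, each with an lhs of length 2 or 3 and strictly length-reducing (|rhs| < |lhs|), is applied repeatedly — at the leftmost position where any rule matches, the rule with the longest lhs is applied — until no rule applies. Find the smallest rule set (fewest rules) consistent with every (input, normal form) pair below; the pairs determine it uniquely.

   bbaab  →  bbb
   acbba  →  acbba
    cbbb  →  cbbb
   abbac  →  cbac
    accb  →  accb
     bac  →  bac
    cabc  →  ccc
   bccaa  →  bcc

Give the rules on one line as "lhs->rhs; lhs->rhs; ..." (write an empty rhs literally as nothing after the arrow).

  | bbaab => bbb
  | acbba
  | cbbb
  | abbac => cbac

aa->; ab->c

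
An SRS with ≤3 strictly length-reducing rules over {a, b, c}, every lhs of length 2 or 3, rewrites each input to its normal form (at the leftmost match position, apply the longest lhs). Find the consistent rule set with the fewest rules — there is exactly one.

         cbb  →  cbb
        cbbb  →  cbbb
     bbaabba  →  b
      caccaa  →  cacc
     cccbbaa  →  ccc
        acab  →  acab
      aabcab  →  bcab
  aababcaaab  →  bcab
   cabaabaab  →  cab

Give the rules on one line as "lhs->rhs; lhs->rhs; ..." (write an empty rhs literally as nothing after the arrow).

  | cbb
  | cbbb
  | bbaabba => babba => bba => b
  | caccaa => cacc

aa->; ba->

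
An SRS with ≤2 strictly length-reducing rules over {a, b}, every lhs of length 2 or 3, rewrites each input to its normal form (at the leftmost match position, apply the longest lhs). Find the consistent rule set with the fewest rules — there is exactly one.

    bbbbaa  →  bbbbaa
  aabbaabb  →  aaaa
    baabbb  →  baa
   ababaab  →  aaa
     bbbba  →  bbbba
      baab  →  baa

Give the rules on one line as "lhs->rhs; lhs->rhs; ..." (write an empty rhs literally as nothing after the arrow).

aab->aa; bab->

  | bbbbaa
  | aabbaabb => aabaabb => aaaabb => aaaab => aaaa
  | baabbb => baabb => baab => baa
  | ababaab => aaab => aaa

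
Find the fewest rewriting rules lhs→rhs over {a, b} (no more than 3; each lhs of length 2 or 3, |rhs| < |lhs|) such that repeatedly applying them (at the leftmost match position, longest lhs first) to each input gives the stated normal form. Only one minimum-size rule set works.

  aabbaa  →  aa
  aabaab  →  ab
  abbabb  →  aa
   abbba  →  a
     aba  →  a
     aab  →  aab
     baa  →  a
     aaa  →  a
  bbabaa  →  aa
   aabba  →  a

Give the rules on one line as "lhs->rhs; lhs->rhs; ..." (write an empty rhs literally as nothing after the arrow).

aaa->a; ba->; bb->

  | aabbaa => aaaa => aa
  | aabaab => aaab => ab
  | abbabb => aabb => aa
  | abbba => aba => a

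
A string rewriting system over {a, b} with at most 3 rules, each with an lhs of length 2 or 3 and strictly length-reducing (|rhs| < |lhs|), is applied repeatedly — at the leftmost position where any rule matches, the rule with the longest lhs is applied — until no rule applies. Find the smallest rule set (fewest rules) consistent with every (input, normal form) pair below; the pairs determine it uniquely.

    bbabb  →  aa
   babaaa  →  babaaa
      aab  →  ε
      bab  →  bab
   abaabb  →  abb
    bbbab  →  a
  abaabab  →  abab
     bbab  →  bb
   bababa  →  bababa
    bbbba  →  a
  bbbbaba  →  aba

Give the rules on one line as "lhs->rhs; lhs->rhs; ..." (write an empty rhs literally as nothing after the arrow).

  | bbabb => bbb => aa
  | babaaa
  | aab => ε
  | bab

aab->; bba->b; bbb->aa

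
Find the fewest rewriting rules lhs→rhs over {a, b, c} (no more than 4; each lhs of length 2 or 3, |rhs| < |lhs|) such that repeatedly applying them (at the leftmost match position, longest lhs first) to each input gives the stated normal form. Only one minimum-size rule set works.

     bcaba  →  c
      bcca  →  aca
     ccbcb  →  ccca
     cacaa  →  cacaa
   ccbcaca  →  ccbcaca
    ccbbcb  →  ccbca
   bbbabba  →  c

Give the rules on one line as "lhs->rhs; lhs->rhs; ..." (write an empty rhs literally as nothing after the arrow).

ba->c; bcb->ca; bcc->ac; cab->

  | bcaba => ba => c
  | bcca => aca
  | ccbcb => ccca
  | cacaa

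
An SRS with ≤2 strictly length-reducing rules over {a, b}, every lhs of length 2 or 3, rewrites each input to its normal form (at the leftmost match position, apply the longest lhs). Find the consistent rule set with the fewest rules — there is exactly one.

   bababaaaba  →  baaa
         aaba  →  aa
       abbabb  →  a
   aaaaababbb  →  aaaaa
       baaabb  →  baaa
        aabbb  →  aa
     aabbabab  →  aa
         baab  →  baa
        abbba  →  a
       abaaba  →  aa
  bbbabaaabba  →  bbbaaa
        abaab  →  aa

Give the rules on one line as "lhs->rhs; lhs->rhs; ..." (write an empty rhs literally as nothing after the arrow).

ab->a; aba->a

  | bababaaaba => babaaaba => baaaba => baaa
  | aaba => aa
  | abbabb => ababb => abb => ab => a
  | aaaaababbb => aaaaabbb => aaaaabb => aaaaab => aaaaa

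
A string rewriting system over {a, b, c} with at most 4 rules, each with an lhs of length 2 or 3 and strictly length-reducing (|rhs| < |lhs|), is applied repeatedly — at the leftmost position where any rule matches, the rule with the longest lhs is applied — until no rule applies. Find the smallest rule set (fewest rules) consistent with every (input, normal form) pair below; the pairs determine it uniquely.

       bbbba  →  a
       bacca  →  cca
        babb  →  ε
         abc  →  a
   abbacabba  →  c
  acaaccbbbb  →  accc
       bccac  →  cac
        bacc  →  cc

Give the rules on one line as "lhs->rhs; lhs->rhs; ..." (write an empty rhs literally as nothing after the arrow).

aa->; ba->; bb->; bc->

  | bbbba => bba => a
  | bacca => cca
  | babb => bb => ε
  | abc => a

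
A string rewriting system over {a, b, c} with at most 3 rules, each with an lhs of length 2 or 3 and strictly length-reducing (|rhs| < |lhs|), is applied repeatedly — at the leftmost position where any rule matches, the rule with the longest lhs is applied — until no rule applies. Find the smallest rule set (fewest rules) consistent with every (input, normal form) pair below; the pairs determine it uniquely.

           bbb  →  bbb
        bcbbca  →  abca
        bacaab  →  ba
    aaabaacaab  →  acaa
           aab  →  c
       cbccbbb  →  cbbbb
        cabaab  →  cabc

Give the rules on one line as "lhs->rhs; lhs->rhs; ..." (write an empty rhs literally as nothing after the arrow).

  | bbb
  | bcbbca => abca
  | bacaab => bacc => ba
  | aaabaacaab => acaacaab => acaacc => acaa

aab->c; bcb->a; cc->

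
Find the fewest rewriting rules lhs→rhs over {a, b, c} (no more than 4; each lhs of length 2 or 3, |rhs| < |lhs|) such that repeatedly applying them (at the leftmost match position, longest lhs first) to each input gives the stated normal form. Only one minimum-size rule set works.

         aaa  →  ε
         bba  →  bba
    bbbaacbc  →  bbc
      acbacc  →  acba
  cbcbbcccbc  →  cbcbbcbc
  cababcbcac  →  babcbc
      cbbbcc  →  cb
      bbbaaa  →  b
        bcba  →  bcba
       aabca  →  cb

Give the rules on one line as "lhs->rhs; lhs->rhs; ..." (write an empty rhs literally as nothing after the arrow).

  | aaa => ca => ε
  | bba
  | bbbaacbc => baacbc => bccbc => bbc
  | acbacc => acba

aa->c; bbb->b; ca->; cc->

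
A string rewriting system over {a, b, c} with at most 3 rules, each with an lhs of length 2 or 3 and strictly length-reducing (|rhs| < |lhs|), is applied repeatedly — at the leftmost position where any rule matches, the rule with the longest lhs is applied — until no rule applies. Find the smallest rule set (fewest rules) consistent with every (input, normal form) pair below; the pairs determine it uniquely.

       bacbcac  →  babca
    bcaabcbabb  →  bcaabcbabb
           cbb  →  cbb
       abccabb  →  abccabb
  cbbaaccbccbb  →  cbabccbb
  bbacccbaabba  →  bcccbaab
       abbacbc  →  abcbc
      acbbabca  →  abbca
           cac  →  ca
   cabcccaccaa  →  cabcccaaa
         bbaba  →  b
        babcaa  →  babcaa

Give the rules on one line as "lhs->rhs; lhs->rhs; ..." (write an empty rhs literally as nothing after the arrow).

ac->a; bba->b

  | bacbcac => babcac => babca
  | bcaabcbabb
  | cbb
  | abccabb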